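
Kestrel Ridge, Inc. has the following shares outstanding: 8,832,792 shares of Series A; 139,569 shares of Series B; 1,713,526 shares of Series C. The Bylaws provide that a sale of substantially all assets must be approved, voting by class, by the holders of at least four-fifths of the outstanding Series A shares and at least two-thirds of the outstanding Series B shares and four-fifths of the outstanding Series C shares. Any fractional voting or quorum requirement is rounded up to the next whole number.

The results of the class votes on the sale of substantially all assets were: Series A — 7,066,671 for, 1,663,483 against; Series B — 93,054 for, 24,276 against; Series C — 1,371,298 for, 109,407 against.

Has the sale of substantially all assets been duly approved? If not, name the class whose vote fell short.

Approved — every class gave the required vote.

Series A: 4/5 of 8832792 = 7066233.60, rounded up to 7066234; 7,066,234 required, 7,066,671 in favor — approved.
Series B: 2/3 of 139569 = 93046; 93,046 required, 93,054 in favor — approved.
Series C: 4/5 of 1713526 = 1370820.80, rounded up to 1370821; 1,370,821 required, 1,371,298 in favor — approved.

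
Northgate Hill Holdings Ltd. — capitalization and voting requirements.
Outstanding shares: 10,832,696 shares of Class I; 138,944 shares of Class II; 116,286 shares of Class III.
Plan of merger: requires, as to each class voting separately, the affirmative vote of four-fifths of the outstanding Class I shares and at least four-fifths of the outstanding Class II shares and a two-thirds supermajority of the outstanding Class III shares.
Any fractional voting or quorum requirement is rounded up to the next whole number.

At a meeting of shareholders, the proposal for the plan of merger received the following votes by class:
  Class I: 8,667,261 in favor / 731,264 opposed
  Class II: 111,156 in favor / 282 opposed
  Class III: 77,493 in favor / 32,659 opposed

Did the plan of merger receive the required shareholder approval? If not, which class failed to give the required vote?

Class I: 4/5 of 10832696 = 8666156.80, rounded up to 8666157; 8,666,157 required, 8,667,261 in favor — approved.
Class II: 4/5 of 138944 = 111155.20, rounded up to 111156; 111,156 required, 111,156 in favor — approved.
Class III: 2/3 of 116286 = 77524; 77,524 required, 77,493 in favor — not approved.

Not approved — the Class III shares did not give the required vote.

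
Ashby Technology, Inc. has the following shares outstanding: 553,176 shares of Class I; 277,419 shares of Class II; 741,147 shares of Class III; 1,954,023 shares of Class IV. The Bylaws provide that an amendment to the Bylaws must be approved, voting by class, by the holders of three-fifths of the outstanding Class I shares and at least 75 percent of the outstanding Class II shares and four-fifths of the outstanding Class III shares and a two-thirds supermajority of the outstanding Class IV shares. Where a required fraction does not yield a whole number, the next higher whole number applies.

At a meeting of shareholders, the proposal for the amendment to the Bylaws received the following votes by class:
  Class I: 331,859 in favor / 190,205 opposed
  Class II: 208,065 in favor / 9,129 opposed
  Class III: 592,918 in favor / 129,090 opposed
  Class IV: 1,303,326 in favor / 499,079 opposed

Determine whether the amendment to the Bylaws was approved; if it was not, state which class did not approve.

Class I: 3/5 of 553176 = 331905.60, rounded up to 331906; 331,906 required, 331,859 in favor — not approved.
Class II: 3/4 of 277419 = 208064.25, rounded up to 208065; 208,065 required, 208,065 in favor — approved.
Class III: 4/5 of 741147 = 592917.60, rounded up to 592918; 592,918 required, 592,918 in favor — approved.
Class IV: 2/3 of 1954023 = 1302682; 1,302,682 required, 1,303,326 in favor — approved.

Not approved — the Class I shares did not give the required vote.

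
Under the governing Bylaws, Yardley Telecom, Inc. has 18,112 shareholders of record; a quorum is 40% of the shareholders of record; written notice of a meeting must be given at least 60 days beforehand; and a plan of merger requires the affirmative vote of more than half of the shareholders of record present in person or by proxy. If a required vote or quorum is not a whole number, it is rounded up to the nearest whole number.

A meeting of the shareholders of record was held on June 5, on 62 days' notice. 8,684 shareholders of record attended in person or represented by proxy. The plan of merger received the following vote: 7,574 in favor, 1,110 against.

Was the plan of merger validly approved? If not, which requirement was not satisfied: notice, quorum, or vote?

Valid — all requirements satisfied.

Notice: 62 days given; 60 required. Satisfied.
Quorum: 40% of 18,112 = 7,244.80, rounded up to 7,245; 8,684 present. Satisfied.
Vote: requires a majority of those present (8,684); a majority of 8684 is 4343, so 4,343 needed; 7,574 in favor. Satisfied.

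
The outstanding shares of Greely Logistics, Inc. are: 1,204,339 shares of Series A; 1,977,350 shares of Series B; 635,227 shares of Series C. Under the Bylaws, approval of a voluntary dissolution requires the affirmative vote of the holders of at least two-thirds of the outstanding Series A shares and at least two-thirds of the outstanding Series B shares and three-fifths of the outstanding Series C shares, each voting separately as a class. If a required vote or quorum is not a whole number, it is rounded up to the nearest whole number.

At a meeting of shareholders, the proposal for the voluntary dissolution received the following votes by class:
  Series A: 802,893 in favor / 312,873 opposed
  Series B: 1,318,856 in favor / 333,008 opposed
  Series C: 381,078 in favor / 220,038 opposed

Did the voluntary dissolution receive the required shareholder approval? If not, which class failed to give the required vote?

Not approved — the Series C shares did not give the required vote.

Series A: 2/3 of 1204339 = 802892.67, rounded up to 802893; 802,893 required, 802,893 in favor — approved.
Series B: 2/3 of 1977350 = 1318233.33, rounded up to 1318234; 1,318,234 required, 1,318,856 in favor — approved.
Series C: 3/5 of 635227 = 381136.20, rounded up to 381137; 381,137 required, 381,078 in favor — not approved.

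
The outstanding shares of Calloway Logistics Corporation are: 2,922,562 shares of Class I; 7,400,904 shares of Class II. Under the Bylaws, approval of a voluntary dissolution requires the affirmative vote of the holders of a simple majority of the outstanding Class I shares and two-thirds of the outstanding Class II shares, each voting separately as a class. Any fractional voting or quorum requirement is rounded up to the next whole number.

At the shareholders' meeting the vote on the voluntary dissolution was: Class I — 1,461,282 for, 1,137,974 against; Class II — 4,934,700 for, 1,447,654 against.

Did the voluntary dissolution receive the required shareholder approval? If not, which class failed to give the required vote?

Approved — every class gave the required vote.

Class I: a majority of 2922562 is 1461282; 1,461,282 required, 1,461,282 in favor — approved.
Class II: 2/3 of 7400904 = 4933936; 4,933,936 required, 4,934,700 in favor — approved.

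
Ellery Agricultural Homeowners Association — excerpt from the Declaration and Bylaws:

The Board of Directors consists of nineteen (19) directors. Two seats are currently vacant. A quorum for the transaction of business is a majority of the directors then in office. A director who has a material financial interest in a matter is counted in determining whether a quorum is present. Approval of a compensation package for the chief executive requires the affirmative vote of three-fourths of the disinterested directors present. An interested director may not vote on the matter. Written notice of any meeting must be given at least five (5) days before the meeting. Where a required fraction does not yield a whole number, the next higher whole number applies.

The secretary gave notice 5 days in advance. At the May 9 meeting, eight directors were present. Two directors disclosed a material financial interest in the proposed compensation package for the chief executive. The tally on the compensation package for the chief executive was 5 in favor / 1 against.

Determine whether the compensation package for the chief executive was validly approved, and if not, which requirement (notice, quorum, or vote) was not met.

Notice: 5 days given; 5 required (5 ≥ 5). Satisfied.
Quorum: 8 present (interested directors count toward quorum); quorum is 9. Not satisfied.
Vote: the compensation package for the chief executive requires three-fourths of the disinterested directors present (8 − 2 = 6). 3/4 of 6 = 4.50, rounded up to 5, so 5 affirmative votes are needed; 5 voted in favor. Satisfied. (Moot — without a quorum no business can be validly transacted.)

Invalid — quorum requirement not satisfied.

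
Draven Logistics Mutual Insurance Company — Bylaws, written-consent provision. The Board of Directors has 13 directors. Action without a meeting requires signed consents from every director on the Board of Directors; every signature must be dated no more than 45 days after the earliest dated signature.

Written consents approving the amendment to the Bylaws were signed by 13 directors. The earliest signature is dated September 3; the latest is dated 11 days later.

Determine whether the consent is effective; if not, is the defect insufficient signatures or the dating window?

Effective — both the signature and dating-window requirements are satisfied.

Signatures required: all of 13 — unanimous means all 13, so 13 needed; 13 signed. Sufficient.
Dating window: the latest signature is 11 days after the earliest; the limit is 45 days. Within the window.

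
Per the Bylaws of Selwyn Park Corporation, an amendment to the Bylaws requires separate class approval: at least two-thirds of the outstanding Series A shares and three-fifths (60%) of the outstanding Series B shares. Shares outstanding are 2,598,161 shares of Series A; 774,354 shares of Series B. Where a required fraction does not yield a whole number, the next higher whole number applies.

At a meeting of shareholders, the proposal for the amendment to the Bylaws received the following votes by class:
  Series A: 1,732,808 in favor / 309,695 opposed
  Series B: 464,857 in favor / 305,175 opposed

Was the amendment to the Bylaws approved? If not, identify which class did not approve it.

Approved — every class gave the required vote.

Series A: 2/3 of 2598161 = 1732107.33, rounded up to 1732108; 1,732,108 required, 1,732,808 in favor — approved.
Series B: 3/5 of 774354 = 464612.40, rounded up to 464613; 464,613 required, 464,857 in favor — approved.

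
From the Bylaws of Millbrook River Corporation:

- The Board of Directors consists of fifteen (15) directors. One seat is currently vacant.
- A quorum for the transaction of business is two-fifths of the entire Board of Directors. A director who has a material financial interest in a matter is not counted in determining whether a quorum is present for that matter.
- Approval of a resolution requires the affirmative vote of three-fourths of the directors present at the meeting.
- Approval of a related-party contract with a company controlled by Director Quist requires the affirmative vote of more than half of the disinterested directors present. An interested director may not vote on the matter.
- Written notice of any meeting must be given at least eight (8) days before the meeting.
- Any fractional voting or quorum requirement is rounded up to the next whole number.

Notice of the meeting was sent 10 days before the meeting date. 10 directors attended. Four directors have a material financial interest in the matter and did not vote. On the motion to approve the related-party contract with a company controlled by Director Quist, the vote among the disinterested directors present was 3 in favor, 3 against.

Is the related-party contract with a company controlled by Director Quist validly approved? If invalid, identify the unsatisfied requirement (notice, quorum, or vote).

Invalid — vote requirement not satisfied.

Notice: 10 days given; 8 required (10 ≥ 8). Satisfied.
Quorum: 10 present, but the 4 interested directors do not count, leaving 6. Quorum is 6. Satisfied.
Vote: the related-party contract with a company controlled by Director Quist requires a majority of the disinterested directors present (10 − 4 = 6). A majority of 6 is 4, so 4 affirmative votes are needed; 3 voted in favor. Not satisfied.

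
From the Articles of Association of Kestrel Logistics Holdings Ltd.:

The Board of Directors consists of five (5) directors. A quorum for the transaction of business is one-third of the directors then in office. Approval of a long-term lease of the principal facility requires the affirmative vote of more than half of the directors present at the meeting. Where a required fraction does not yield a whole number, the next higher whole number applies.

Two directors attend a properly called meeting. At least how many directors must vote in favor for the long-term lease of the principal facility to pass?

2

The long-term lease of the principal facility requires a majority of the directors present (2).
A majority of 2 is 2.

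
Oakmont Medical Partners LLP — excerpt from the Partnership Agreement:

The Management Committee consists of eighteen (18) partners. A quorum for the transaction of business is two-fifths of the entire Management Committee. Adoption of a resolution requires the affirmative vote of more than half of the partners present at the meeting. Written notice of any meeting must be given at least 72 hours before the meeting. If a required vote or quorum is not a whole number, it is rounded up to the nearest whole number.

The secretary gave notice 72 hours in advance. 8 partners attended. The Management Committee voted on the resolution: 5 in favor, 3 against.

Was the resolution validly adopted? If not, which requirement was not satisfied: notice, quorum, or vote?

Valid — all requirements satisfied.

Notice: 72 hours given; 72 required (72 ≥ 72). Satisfied.
Quorum: 8 present; quorum is 8. Satisfied.
Vote: the resolution requires a majority of the partners present (8). A majority of 8 is 5, so 5 affirmative votes are needed; 5 voted in favor. Satisfied.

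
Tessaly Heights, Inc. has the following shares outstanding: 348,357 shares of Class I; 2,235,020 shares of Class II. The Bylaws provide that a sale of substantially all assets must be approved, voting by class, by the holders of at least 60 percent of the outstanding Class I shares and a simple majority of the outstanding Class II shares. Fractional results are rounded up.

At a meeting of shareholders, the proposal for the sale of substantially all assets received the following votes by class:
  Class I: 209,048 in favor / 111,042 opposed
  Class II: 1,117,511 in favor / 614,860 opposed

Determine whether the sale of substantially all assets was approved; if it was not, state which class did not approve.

Class I: 3/5 of 348357 = 209014.20, rounded up to 209015; 209,015 required, 209,048 in favor — approved.
Class II: a majority of 2235020 is 1117511; 1,117,511 required, 1,117,511 in favor — approved.

Approved — every class gave the required vote.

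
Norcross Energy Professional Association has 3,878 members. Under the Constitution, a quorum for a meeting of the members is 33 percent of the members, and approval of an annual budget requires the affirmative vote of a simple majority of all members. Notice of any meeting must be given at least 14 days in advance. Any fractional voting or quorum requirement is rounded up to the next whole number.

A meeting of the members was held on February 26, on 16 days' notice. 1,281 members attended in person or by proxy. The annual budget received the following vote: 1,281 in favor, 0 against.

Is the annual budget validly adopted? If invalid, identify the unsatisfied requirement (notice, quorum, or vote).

Invalid — vote requirement not satisfied.

Notice: 16 days given; 14 required. Satisfied.
Quorum: 33% of 3,878 = 1,279.74, rounded up to 1,280; 1,281 present. Satisfied.
Vote: requires a majority of all members (3,878); a majority of 3878 is 1940, so 1,940 needed; 1,281 in favor. Not satisfied.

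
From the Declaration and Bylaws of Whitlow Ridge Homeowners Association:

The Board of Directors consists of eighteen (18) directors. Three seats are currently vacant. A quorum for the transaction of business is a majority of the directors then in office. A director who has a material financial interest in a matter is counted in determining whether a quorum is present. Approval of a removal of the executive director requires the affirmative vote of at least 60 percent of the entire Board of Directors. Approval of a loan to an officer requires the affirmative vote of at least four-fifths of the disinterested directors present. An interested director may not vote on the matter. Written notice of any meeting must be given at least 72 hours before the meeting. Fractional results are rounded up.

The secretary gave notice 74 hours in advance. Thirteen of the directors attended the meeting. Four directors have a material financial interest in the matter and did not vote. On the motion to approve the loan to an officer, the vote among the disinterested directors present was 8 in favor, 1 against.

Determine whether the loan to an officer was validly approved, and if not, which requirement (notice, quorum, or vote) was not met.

Valid — all requirements satisfied.

Notice: 74 hours given; 72 required (74 ≥ 72). Satisfied.
Quorum: 13 present (interested directors count toward quorum); quorum is 8. Satisfied.
Vote: the loan to an officer requires four-fifths of the disinterested directors present (13 − 4 = 9). 4/5 of 9 = 7.20, rounded up to 8, so 8 affirmative votes are needed; 8 voted in favor. Satisfied.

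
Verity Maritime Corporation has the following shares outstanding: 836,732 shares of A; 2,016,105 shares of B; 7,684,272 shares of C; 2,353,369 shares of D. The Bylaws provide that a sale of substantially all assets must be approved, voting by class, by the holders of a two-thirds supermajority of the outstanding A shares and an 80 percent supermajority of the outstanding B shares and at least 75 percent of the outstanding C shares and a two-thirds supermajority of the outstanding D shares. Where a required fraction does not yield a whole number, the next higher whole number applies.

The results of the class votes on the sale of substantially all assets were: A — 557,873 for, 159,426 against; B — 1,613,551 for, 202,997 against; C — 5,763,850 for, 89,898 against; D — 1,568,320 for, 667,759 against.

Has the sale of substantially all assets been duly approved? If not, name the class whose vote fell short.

A: 2/3 of 836732 = 557821.33, rounded up to 557822; 557,822 required, 557,873 in favor — approved.
B: 4/5 of 2016105 = 1612884; 1,612,884 required, 1,613,551 in favor — approved.
C: 3/4 of 7684272 = 5763204; 5,763,204 required, 5,763,850 in favor — approved.
D: 2/3 of 2353369 = 1568912.67, rounded up to 1568913; 1,568,913 required, 1,568,320 in favor — not approved.

Not approved — the D shares did not give the required vote.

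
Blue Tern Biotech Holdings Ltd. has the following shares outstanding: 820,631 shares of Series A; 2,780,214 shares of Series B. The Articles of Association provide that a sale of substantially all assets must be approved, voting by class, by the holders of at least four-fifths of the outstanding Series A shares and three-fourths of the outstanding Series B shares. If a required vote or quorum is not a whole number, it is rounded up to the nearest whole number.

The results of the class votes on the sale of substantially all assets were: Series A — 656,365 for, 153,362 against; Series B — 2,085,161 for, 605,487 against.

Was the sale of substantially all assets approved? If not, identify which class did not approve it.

Series A: 4/5 of 820631 = 656504.80, rounded up to 656505; 656,505 required, 656,365 in favor — not approved.
Series B: 3/4 of 2780214 = 2085160.50, rounded up to 2085161; 2,085,161 required, 2,085,161 in favor — approved.

Not approved — the Series A shares did not give the required vote.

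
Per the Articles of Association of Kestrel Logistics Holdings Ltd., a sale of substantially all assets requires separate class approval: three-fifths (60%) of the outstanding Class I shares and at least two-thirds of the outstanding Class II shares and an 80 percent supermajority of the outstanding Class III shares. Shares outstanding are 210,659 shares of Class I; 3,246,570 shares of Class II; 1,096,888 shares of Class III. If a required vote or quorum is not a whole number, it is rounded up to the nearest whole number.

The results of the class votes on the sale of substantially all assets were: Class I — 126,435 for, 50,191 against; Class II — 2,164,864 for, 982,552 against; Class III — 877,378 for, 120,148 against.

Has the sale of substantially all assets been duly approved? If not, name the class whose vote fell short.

Class I: 3/5 of 210659 = 126395.40, rounded up to 126396; 126,396 required, 126,435 in favor — approved.
Class II: 2/3 of 3246570 = 2164380; 2,164,380 required, 2,164,864 in favor — approved.
Class III: 4/5 of 1096888 = 877510.40, rounded up to 877511; 877,511 required, 877,378 in favor — not approved.

Not approved — the Class III shares did not give the required vote.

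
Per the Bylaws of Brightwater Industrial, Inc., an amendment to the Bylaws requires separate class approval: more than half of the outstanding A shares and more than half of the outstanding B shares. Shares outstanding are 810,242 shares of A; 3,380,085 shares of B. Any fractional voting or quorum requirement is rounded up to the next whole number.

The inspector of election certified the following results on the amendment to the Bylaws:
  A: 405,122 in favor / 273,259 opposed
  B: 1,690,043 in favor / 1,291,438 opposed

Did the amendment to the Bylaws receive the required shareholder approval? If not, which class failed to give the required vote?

A: a majority of 810242 is 405122; 405,122 required, 405,122 in favor — approved.
B: a majority of 3380085 is 1690043; 1,690,043 required, 1,690,043 in favor — approved.

Approved — every class gave the required vote.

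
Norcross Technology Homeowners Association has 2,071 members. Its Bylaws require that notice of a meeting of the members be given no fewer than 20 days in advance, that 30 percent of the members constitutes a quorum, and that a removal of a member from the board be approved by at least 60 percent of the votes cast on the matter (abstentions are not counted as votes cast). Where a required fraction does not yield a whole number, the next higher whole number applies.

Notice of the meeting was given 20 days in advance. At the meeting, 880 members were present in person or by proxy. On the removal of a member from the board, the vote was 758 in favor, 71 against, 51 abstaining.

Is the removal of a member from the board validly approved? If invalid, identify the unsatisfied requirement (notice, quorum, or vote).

Valid — all requirements satisfied.

Notice: 20 days given; 20 required. Satisfied.
Quorum: 30% of 2,071 = 621.30, rounded up to 622; 880 present. Satisfied.
Vote: requires three-fifths of the votes cast (880 − 51 abstaining = 829); 3/5 of 829 = 497.40, rounded up to 498, so 498 needed; 758 in favor. Satisfied.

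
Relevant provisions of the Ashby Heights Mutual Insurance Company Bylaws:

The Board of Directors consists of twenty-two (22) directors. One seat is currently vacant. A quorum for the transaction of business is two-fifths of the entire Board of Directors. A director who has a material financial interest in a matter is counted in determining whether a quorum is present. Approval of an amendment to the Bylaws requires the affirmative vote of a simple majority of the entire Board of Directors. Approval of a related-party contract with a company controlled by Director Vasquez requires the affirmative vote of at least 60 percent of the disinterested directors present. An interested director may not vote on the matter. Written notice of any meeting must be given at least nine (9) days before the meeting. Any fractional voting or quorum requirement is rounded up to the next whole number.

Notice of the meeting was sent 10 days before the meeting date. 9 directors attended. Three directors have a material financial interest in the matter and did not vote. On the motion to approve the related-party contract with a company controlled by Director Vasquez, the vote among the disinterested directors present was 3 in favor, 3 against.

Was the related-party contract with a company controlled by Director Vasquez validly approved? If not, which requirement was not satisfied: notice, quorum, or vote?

Notice: 10 days given; 9 required (10 ≥ 9). Satisfied.
Quorum: 9 present (interested directors count toward quorum); quorum is 9. Satisfied.
Vote: the related-party contract with a company controlled by Director Vasquez requires three-fifths of the disinterested directors present (9 − 3 = 6). 3/5 of 6 = 3.60, rounded up to 4, so 4 affirmative votes are needed; 3 voted in favor. Not satisfied.

Invalid — vote requirement not satisfied.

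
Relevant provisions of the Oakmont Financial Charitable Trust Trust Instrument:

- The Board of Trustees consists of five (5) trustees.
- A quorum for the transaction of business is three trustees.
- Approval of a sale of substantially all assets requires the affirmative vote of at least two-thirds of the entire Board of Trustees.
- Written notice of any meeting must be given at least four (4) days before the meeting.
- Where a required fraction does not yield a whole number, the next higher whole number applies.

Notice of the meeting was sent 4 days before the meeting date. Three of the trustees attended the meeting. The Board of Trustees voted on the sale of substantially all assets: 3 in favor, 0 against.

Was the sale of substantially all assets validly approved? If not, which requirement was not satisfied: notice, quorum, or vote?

Invalid — vote requirement not satisfied.

Notice: 4 days given; 4 required (4 ≥ 4). Satisfied.
Quorum: 3 present; quorum is 3. Satisfied.
Vote: the sale of substantially all assets requires two-thirds of the entire Board of Trustees (5). 2/3 of 5 = 3.33, rounded up to 4, so 4 affirmative votes are needed; 3 voted in favor. Not satisfied.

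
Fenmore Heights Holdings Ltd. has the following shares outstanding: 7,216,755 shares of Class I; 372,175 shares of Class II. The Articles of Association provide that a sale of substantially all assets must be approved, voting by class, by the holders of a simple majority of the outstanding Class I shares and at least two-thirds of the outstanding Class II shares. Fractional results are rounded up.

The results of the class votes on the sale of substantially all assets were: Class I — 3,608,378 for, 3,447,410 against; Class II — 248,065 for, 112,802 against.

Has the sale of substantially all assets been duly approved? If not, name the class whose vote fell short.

Class I: a majority of 7216755 is 3608378; 3,608,378 required, 3,608,378 in favor — approved.
Class II: 2/3 of 372175 = 248116.67, rounded up to 248117; 248,117 required, 248,065 in favor — not approved.

Not approved — the Class II shares did not give the required vote.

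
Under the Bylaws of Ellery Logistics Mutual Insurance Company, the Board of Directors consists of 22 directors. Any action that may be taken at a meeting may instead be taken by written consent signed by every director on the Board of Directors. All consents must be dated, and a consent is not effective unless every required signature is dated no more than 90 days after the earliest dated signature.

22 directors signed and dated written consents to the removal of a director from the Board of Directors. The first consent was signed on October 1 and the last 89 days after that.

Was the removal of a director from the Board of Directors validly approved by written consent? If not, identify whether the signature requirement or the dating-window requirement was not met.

Effective — both the signature and dating-window requirements are satisfied.

Signatures required: every one of 22 — unanimous means all 22, so 22 needed; 22 signed. Sufficient.
Dating window: the latest signature is 89 days after the earliest; the limit is 90 days. Within the window.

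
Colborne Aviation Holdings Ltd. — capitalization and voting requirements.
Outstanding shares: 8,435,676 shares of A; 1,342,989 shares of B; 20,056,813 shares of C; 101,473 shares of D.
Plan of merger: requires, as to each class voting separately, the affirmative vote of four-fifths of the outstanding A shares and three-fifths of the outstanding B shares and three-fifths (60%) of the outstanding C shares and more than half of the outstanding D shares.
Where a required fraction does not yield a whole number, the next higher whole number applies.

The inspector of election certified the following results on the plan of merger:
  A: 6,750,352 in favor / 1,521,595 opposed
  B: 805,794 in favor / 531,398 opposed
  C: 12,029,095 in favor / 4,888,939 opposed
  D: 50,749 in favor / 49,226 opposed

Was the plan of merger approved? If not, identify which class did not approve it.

Not approved — the C shares did not give the required vote.

A: 4/5 of 8435676 = 6748540.80, rounded up to 6748541; 6,748,541 required, 6,750,352 in favor — approved.
B: 3/5 of 1342989 = 805793.40, rounded up to 805794; 805,794 required, 805,794 in favor — approved.
C: 3/5 of 20056813 = 12034087.80, rounded up to 12034088; 12,034,088 required, 12,029,095 in favor — not approved.
D: a majority of 101473 is 50737; 50,737 required, 50,749 in favor — approved.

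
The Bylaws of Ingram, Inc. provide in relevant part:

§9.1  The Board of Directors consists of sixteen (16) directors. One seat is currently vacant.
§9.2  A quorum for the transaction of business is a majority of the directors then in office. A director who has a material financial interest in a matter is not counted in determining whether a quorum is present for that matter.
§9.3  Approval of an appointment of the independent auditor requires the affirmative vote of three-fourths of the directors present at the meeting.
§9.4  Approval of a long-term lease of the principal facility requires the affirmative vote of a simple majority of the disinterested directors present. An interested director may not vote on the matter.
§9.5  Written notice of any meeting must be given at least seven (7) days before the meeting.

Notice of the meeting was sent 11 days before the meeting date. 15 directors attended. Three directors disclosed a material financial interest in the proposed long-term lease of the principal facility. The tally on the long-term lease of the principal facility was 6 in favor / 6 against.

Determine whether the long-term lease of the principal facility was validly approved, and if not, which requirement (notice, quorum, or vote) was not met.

Notice: 11 days given; 7 required (11 ≥ 7). Satisfied.
Quorum: 15 present, but the 3 interested directors do not count, leaving 12. Quorum is 8. Satisfied.
Vote: the long-term lease of the principal facility requires a majority of the disinterested directors present (15 − 3 = 12). A majority of 12 is 7, so 7 affirmative votes are needed; 6 voted in favor. Not satisfied.

Invalid — vote requirement not satisfied.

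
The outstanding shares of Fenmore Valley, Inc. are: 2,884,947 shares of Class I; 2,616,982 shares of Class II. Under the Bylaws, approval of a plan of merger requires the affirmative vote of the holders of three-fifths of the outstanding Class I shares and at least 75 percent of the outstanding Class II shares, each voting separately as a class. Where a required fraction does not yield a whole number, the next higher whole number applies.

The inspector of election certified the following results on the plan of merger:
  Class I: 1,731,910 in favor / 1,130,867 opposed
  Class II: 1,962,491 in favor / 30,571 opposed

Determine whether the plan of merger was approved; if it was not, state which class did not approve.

Not approved — the Class II shares did not give the required vote.

Class I: 3/5 of 2884947 = 1730968.20, rounded up to 1730969; 1,730,969 required, 1,731,910 in favor — approved.
Class II: 3/4 of 2616982 = 1962736.50, rounded up to 1962737; 1,962,737 required, 1,962,491 in favor — not approved.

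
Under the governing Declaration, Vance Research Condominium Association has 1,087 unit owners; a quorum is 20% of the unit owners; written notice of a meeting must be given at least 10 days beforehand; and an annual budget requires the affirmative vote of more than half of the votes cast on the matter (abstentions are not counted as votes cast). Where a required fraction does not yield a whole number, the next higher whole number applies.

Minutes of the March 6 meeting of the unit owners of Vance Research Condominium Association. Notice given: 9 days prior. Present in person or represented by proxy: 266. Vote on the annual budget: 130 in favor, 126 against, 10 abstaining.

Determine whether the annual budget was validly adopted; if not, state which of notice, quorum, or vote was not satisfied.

Notice: 9 days given; 10 required. Not satisfied.
Quorum: 20% of 1,087 = 217.40, rounded up to 218; 266 present. Satisfied.
Vote: requires a majority of the votes cast (266 − 10 abstaining = 256); a majority of 256 is 129, so 129 needed; 130 in favor. Satisfied.

Invalid — notice requirement not satisfied.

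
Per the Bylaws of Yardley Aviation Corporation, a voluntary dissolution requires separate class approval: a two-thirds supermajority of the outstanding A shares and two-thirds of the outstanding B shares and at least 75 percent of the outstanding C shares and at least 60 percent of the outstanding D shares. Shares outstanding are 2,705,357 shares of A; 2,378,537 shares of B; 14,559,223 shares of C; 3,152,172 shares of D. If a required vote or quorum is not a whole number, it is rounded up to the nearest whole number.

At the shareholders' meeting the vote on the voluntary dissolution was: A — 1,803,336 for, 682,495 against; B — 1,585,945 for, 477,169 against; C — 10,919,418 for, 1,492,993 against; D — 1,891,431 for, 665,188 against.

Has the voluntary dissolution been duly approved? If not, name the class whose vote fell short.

Not approved — the A shares did not give the required vote.

A: 2/3 of 2705357 = 1803571.33, rounded up to 1803572; 1,803,572 required, 1,803,336 in favor — not approved.
B: 2/3 of 2378537 = 1585691.33, rounded up to 1585692; 1,585,692 required, 1,585,945 in favor — approved.
C: 3/4 of 14559223 = 10919417.25, rounded up to 10919418; 10,919,418 required, 10,919,418 in favor — approved.
D: 3/5 of 3152172 = 1891303.20, rounded up to 1891304; 1,891,304 required, 1,891,431 in favor — approved.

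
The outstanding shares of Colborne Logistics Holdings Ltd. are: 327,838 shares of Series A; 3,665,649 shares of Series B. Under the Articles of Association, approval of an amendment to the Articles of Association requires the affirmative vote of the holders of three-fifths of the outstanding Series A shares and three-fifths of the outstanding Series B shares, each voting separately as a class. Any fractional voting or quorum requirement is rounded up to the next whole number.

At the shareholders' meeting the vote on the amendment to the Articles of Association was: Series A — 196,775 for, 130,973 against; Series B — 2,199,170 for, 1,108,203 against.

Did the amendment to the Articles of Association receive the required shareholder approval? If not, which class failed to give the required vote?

Series A: 3/5 of 327838 = 196702.80, rounded up to 196703; 196,703 required, 196,775 in favor — approved.
Series B: 3/5 of 3665649 = 2199389.40, rounded up to 2199390; 2,199,390 required, 2,199,170 in favor — not approved.

Not approved — the Series B shares did not give the required vote.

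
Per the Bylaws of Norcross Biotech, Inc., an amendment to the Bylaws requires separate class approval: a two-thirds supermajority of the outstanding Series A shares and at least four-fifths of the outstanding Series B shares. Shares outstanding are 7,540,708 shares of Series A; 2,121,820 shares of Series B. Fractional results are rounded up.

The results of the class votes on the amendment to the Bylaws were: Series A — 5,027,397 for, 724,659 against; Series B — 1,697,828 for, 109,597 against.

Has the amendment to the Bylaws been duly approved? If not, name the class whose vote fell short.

Series A: 2/3 of 7540708 = 5027138.67, rounded up to 5027139; 5,027,139 required, 5,027,397 in favor — approved.
Series B: 4/5 of 2121820 = 1697456; 1,697,456 required, 1,697,828 in favor — approved.

Approved — every class gave the required vote.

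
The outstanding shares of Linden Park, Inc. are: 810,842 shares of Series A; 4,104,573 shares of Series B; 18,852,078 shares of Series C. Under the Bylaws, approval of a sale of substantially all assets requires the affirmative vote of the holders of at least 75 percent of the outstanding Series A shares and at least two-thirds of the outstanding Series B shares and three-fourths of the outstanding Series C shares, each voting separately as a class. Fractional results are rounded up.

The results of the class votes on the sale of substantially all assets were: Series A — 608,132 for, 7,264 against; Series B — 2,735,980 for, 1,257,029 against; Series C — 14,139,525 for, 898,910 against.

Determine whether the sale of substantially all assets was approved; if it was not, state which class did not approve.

Series A: 3/4 of 810842 = 608131.50, rounded up to 608132; 608,132 required, 608,132 in favor — approved.
Series B: 2/3 of 4104573 = 2736382; 2,736,382 required, 2,735,980 in favor — not approved.
Series C: 3/4 of 18852078 = 14139058.50, rounded up to 14139059; 14,139,059 required, 14,139,525 in favor — approved.

Not approved — the Series B shares did not give the required vote.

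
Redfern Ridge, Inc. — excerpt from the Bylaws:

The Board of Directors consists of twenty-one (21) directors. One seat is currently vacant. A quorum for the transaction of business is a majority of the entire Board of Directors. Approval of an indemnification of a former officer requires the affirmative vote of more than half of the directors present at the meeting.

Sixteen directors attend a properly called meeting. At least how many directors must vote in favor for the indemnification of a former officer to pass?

The indemnification of a former officer requires a majority of the directors present (16).
A majority of 16 is 9.

9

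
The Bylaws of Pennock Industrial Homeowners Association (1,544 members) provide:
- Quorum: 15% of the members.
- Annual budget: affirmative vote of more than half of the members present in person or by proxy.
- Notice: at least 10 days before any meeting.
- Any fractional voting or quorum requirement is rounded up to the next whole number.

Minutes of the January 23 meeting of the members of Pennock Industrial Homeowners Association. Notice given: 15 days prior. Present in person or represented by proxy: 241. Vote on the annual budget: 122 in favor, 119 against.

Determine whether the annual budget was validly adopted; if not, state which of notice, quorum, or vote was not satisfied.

Notice: 15 days given; 10 required. Satisfied.
Quorum: 15% of 1,544 = 231.60, rounded up to 232; 241 present. Satisfied.
Vote: requires a majority of those present (241); a majority of 241 is 121, so 121 needed; 122 in favor. Satisfied.

Valid — all requirements satisfied.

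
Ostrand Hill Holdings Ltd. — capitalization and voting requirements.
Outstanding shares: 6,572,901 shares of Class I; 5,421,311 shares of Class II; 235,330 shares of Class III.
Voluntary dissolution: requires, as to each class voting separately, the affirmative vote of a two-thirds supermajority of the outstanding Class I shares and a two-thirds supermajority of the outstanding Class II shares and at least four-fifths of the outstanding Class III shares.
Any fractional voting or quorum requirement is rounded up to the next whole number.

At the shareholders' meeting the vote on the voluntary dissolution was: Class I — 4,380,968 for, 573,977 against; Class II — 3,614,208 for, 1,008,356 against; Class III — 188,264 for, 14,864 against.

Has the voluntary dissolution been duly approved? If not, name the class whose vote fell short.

Class I: 2/3 of 6572901 = 4381934; 4,381,934 required, 4,380,968 in favor — not approved.
Class II: 2/3 of 5421311 = 3614207.33, rounded up to 3614208; 3,614,208 required, 3,614,208 in favor — approved.
Class III: 4/5 of 235330 = 188264; 188,264 required, 188,264 in favor — approved.

Not approved — the Class I shares did not give the required vote.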